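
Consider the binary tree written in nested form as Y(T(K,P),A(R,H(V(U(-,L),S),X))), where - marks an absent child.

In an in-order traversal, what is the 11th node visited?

In-order visits the left subtree, then the node, then the right subtree.
At Y: go left to T.
  At T: go left to K.
    K is a leaf — visit K.
  Visit T.
  At T: go right to P.
    P is a leaf — visit P.
Visit Y.
At Y: go right to A.
  At A: go left to R.
    R is a leaf — visit R.
  Visit A.
  At A: go right to H.
    At H: go left to V.
      At V: go left to U.
        At U: no left child.
        Visit U.
        At U: go right to L.
          L is a leaf — visit L.
      Visit V.
      At V: go right to S.
        S is a leaf — visit S.
    Visit H.
    At H: go right to X.
      X is a leaf — visit X.
Full in-order sequence: K, T, P, Y, R, A, U, L, V, S, H, X.

H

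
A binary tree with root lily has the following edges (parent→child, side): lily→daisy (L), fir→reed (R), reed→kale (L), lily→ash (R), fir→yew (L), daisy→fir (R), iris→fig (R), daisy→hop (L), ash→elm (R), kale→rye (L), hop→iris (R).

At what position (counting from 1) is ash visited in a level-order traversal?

3

Level-order visits nodes level by level from the root, left to right within each level.
Level 0: lily
Level 1: daisy, ash
Level 2: hop, fir, elm
Level 3: iris, yew, reed
Level 4: fig, kale
Level 5: rye
Full level-order sequence: lily, daisy, ash, hop, fir, elm, iris, yew, reed, fig, kale, rye.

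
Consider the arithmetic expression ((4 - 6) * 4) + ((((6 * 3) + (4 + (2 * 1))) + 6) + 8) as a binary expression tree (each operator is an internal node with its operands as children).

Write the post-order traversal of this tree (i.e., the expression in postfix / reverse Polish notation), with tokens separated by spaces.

4 6 - 4 * 6 3 * 4 2 1 * + + 6 + 8 + +

Post-order on an expression tree gives postfix notation: for each operator, emit left operand, right operand, then the operator.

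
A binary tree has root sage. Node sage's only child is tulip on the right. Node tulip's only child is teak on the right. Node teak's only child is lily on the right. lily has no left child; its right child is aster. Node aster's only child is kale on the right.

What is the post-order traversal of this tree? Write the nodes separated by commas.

Post-order visits the left subtree, then the right subtree, then the node.
At sage: no left child.
At sage: go right to tulip.
  At tulip: no left child.
  At tulip: go right to teak.
    At teak: no left child.
    At teak: go right to lily.
      At lily: no left child.
      At lily: go right to aster.
        At aster: no left child.
        At aster: go right to kale.
          kale is a leaf — visit kale.
        Visit aster.
      Visit lily.
    Visit teak.
  Visit tulip.
Visit sage.

kale, aster, lily, teak, tulip, sage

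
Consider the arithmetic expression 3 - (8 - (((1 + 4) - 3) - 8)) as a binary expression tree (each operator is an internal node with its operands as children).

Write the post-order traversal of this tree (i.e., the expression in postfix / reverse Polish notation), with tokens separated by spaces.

3 8 1 4 + 3 - 8 - - -

Post-order on an expression tree gives postfix notation: for each operator, emit left operand, right operand, then the operator.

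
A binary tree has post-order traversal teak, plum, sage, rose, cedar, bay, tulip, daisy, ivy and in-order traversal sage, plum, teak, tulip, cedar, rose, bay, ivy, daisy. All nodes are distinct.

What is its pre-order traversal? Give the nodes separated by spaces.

The last element of post-order is the root; it splits in-order into left and right subtrees.
Root ivy: left subtree has 7 nodes {sage, plum, teak, tulip, cedar, rose, bay}, right has 1 {daisy}.
  Root tulip: left subtree has 3 nodes {sage, plum, teak}, right has 3 {cedar, rose, bay}.
    Root sage: left subtree has 0 nodes { }, right has 2 {plum, teak}.
      Root plum: left subtree has 0 nodes { }, right has 1 {teak}.
    Root bay: left subtree has 2 nodes {cedar, rose}, right has 0 { }.
      Root cedar: left subtree has 0 nodes { }, right has 1 {rose}.

ivy tulip sage plum teak bay cedar rose daisy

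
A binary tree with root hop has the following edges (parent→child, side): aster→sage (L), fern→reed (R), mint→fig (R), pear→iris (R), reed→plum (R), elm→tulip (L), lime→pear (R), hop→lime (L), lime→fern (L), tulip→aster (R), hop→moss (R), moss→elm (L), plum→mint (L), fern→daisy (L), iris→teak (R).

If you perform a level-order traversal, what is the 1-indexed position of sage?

Level-order visits nodes level by level from the root, left to right within each level.
Level 0: hop
Level 1: lime, moss
Level 2: fern, pear, elm
Level 3: daisy, reed, iris, tulip
Level 4: plum, teak, aster
Level 5: mint, sage
Level 6: fig
Full level-order sequence: hop, lime, moss, fern, pear, elm, daisy, reed, iris, tulip, plum, teak, aster, mint, sage, fig.

15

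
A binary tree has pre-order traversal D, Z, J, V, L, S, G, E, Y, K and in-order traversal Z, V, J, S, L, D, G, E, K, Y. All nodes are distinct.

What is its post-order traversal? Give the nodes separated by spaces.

V S L J Z K Y E G D

The first element of pre-order is the root; it splits in-order into left and right subtrees.
Root D: left subtree has 5 nodes {Z, V, J, S, L}, right has 4 {G, E, K, Y}.
  Root Z: left subtree has 0 nodes { }, right has 4 {V, J, S, L}.
    Root J: left subtree has 1 node {V}, right has 2 {S, L}.
      Root L: left subtree has 1 node {S}, right has 0 { }.
  Root G: left subtree has 0 nodes { }, right has 3 {E, K, Y}.
    Root E: left subtree has 0 nodes { }, right has 2 {K, Y}.
      Root Y: left subtree has 1 node {K}, right has 0 { }.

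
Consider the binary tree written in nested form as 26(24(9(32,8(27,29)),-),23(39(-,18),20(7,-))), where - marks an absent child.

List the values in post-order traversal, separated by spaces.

32 27 29 8 9 24 18 39 7 20 23 26

Post-order visits the left subtree, then the right subtree, then the node.
At 26: go left to 24.
  At 24: go left to 9.
    At 9: go left to 32.
      32 is a leaf — visit 32.
    At 9: go right to 8.
      At 8: go left to 27.
        27 is a leaf — visit 27.
      At 8: go right to 29.
        29 is a leaf — visit 29.
      Visit 8.
    Visit 9.
  At 24: no right child.
  Visit 24.
At 26: go right to 23.
  At 23: go left to 39.
    At 39: no left child.
    At 39: go right to 18.
      18 is a leaf — visit 18.
    Visit 39.
  At 23: go right to 20.
    At 20: go left to 7.
      7 is a leaf — visit 7.
    At 20: no right child.
    Visit 20.
  Visit 23.
Visit 26.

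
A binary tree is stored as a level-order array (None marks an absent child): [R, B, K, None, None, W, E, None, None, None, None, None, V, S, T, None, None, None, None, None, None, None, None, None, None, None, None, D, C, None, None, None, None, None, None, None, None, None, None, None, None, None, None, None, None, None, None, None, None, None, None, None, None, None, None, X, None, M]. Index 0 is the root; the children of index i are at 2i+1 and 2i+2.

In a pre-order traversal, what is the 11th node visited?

M

Pre-order visits the node, then its left subtree, then its right subtree.
Visit R.
At R: go left to B.
  B is a leaf — visit B.
At R: go right to K.
  Visit K.
  At K: go left to W.
    Visit W.
    At W: no left child.
    At W: go right to V.
      V is a leaf — visit V.
  At K: go right to E.
    Visit E.
    At E: go left to S.
      Visit S.
      At S: go left to D.
        Visit D.
        At D: go left to X.
          X is a leaf — visit X.
        At D: no right child.
      At S: go right to C.
        Visit C.
        At C: go left to M.
          M is a leaf — visit M.
        At C: no right child.
    At E: go right to T.
      T is a leaf — visit T.
Full pre-order sequence: R, B, K, W, V, E, S, D, X, C, M, T.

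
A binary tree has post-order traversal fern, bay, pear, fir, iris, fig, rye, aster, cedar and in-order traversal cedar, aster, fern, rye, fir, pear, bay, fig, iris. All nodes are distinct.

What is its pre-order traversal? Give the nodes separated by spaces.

The last element of post-order is the root; it splits in-order into left and right subtrees.
Root cedar: left subtree has 0 nodes { }, right has 8 {aster, fern, rye, fir, pear, bay, fig, iris}.
  Root aster: left subtree has 0 nodes { }, right has 7 {fern, rye, fir, pear, bay, fig, iris}.
    Root rye: left subtree has 1 node {fern}, right has 5 {fir, pear, bay, fig, iris}.
      Root fig: left subtree has 3 nodes {fir, pear, bay}, right has 1 {iris}.
        Root fir: left subtree has 0 nodes { }, right has 2 {pear, bay}.
          Root pear: left subtree has 0 nodes { }, right has 1 {bay}.

cedar aster rye fern fig fir pear bay iris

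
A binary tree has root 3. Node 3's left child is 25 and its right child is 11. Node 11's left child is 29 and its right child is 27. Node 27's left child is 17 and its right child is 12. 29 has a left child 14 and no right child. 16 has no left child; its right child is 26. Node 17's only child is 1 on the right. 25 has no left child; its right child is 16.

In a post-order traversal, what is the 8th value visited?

Post-order visits the left subtree, then the right subtree, then the node.
At 3: go left to 25.
  At 25: no left child.
  At 25: go right to 16.
    At 16: no left child.
    At 16: go right to 26.
      26 is a leaf — visit 26.
    Visit 16.
  Visit 25.
At 3: go right to 11.
  At 11: go left to 29.
    At 29: go left to 14.
      14 is a leaf — visit 14.
    At 29: no right child.
    Visit 29.
  At 11: go right to 27.
    At 27: go left to 17.
      At 17: no left child.
      At 17: go right to 1.
        1 is a leaf — visit 1.
      Visit 17.
    At 27: go right to 12.
      12 is a leaf — visit 12.
    Visit 27.
  Visit 11.
Visit 3.
Full post-order sequence: 26, 16, 25, 14, 29, 1, 17, 12, 27, 11, 3.

12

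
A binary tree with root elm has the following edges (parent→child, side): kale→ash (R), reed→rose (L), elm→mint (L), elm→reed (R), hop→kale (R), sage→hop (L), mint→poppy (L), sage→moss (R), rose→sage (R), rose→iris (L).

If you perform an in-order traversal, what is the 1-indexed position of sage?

9

In-order visits the left subtree, then the node, then the right subtree.
At elm: go left to mint.
  At mint: go left to poppy.
    poppy is a leaf — visit poppy.
  Visit mint.
  At mint: no right child.
Visit elm.
At elm: go right to reed.
  At reed: go left to rose.
    At rose: go left to iris.
      iris is a leaf — visit iris.
    Visit rose.
    At rose: go right to sage.
      At sage: go left to hop.
        At hop: no left child.
        Visit hop.
        At hop: go right to kale.
          At kale: no left child.
          Visit kale.
          At kale: go right to ash.
            ash is a leaf — visit ash.
      Visit sage.
      At sage: go right to moss.
        moss is a leaf — visit moss.
  Visit reed.
  At reed: no right child.
Full in-order sequence: poppy, mint, elm, iris, rose, hop, kale, ash, sage, moss, reed.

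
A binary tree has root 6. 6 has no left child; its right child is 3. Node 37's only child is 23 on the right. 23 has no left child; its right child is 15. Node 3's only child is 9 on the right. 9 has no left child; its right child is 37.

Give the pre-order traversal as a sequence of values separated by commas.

Pre-order visits the node, then its left subtree, then its right subtree.
Visit 6.
At 6: no left child.
At 6: go right to 3.
  Visit 3.
  At 3: no left child.
  At 3: go right to 9.
    Visit 9.
    At 9: no left child.
    At 9: go right to 37.
      Visit 37.
      At 37: no left child.
      At 37: go right to 23.
        Visit 23.
        At 23: no left child.
        At 23: go right to 15.
          15 is a leaf — visit 15.

6, 3, 9, 37, 23, 15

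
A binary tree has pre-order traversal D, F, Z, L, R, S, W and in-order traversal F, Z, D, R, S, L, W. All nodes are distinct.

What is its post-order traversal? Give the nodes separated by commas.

The first element of pre-order is the root; it splits in-order into left and right subtrees.
Root D: left subtree has 2 nodes {F, Z}, right has 4 {R, S, L, W}.
  Root F: left subtree has 0 nodes { }, right has 1 {Z}.
  Root L: left subtree has 2 nodes {R, S}, right has 1 {W}.
    Root R: left subtree has 0 nodes { }, right has 1 {S}.

Z, F, S, R, W, L, D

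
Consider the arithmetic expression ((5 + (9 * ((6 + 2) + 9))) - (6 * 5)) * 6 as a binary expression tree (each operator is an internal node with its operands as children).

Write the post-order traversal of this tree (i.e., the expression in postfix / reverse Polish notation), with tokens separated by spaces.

Post-order on an expression tree gives postfix notation: for each operator, emit left operand, right operand, then the operator.

5 9 6 2 + 9 + * + 6 5 * - 6 *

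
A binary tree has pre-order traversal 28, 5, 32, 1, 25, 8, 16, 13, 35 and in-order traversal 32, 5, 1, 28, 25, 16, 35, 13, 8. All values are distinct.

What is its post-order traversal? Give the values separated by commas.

The first element of pre-order is the root; it splits in-order into left and right subtrees.
Root 28: left subtree has 3 nodes {32, 5, 1}, right has 5 {25, 16, 35, 13, 8}.
  Root 5: left subtree has 1 node {32}, right has 1 {1}.
  Root 25: left subtree has 0 nodes { }, right has 4 {16, 35, 13, 8}.
    Root 8: left subtree has 3 nodes {16, 35, 13}, right has 0 { }.
      Root 16: left subtree has 0 nodes { }, right has 2 {35, 13}.
        Root 13: left subtree has 1 node {35}, right has 0 { }.

32, 1, 5, 35, 13, 16, 8, 25, 28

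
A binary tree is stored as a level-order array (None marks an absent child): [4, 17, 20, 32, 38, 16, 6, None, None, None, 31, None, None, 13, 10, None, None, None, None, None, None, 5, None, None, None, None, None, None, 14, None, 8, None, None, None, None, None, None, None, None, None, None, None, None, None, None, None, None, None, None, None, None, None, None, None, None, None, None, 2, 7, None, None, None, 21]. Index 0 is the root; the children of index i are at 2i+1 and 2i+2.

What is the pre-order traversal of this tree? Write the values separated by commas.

4, 17, 32, 38, 31, 5, 20, 16, 6, 13, 14, 2, 7, 10, 8, 21

Pre-order visits the node, then its left subtree, then its right subtree.
Visit 4.
At 4: go left to 17.
  Visit 17.
  At 17: go left to 32.
    32 is a leaf — visit 32.
  At 17: go right to 38.
    Visit 38.
    At 38: no left child.
    At 38: go right to 31.
      Visit 31.
      At 31: go left to 5.
        5 is a leaf — visit 5.
      At 31: no right child.
At 4: go right to 20.
  Visit 20.
  At 20: go left to 16.
    16 is a leaf — visit 16.
  At 20: go right to 6.
    Visit 6.
    At 6: go left to 13.
      Visit 13.
      At 13: no left child.
      At 13: go right to 14.
        Visit 14.
        At 14: go left to 2.
          2 is a leaf — visit 2.
        At 14: go right to 7.
          7 is a leaf — visit 7.
    At 6: go right to 10.
      Visit 10.
      At 10: no left child.
      At 10: go right to 8.
        Visit 8.
        At 8: no left child.
        At 8: go right to 21.
          21 is a leaf — visit 21.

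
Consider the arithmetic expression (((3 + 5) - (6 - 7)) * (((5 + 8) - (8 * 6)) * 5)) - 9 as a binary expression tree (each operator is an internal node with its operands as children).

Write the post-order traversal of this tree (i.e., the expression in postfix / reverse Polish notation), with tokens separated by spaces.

Post-order on an expression tree gives postfix notation: for each operator, emit left operand, right operand, then the operator.

3 5 + 6 7 - - 5 8 + 8 6 * - 5 * * 9 -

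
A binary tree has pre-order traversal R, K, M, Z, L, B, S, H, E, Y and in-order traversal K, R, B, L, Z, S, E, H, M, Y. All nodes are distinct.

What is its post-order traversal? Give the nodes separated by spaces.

K B L E H S Z Y M R

The first element of pre-order is the root; it splits in-order into left and right subtrees.
Root R: left subtree has 1 node {K}, right has 8 {B, L, Z, S, E, H, M, Y}.
  Root M: left subtree has 6 nodes {B, L, Z, S, E, H}, right has 1 {Y}.
    Root Z: left subtree has 2 nodes {B, L}, right has 3 {S, E, H}.
      Root L: left subtree has 1 node {B}, right has 0 { }.
      Root S: left subtree has 0 nodes { }, right has 2 {E, H}.
        Root H: left subtree has 1 node {E}, right has 0 { }.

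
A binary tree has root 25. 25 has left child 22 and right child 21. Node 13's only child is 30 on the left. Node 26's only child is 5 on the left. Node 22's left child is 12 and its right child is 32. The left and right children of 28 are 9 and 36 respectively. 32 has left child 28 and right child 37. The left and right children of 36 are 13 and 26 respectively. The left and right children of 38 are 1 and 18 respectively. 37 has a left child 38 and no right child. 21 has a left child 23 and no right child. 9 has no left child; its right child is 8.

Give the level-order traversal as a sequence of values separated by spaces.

25 22 21 12 32 23 28 37 9 36 38 8 13 26 1 18 30 5

Level-order visits nodes level by level from the root, left to right within each level.
Level 0: 25
Level 1: 22, 21
Level 2: 12, 32, 23
Level 3: 28, 37
Level 4: 9, 36, 38
Level 5: 8, 13, 26, 1, 18
Level 6: 30, 5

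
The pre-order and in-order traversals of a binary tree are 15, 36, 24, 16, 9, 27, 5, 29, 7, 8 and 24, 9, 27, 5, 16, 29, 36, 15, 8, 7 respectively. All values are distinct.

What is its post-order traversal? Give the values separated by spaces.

The first element of pre-order is the root; it splits in-order into left and right subtrees.
Root 15: left subtree has 7 nodes {24, 9, 27, 5, 16, 29, 36}, right has 2 {8, 7}.
  Root 36: left subtree has 6 nodes {24, 9, 27, 5, 16, 29}, right has 0 { }.
    Root 24: left subtree has 0 nodes { }, right has 5 {9, 27, 5, 16, 29}.
      Root 16: left subtree has 3 nodes {9, 27, 5}, right has 1 {29}.
        Root 9: left subtree has 0 nodes { }, right has 2 {27, 5}.
          Root 27: left subtree has 0 nodes { }, right has 1 {5}.
  Root 7: left subtree has 1 node {8}, right has 0 { }.

5 27 9 29 16 24 36 8 7 15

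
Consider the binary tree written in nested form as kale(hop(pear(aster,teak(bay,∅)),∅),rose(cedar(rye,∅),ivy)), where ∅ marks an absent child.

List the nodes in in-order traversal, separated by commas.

aster, pear, bay, teak, hop, kale, rye, cedar, rose, ivy

In-order visits the left subtree, then the node, then the right subtree.
At kale: go left to hop.
  At hop: go left to pear.
    At pear: go left to aster.
      aster is a leaf — visit aster.
    Visit pear.
    At pear: go right to teak.
      At teak: go left to bay.
        bay is a leaf — visit bay.
      Visit teak.
      At teak: no right child.
  Visit hop.
  At hop: no right child.
Visit kale.
At kale: go right to rose.
  At rose: go left to cedar.
    At cedar: go left to rye.
      rye is a leaf — visit rye.
    Visit cedar.
    At cedar: no right child.
  Visit rose.
  At rose: go right to ivy.
    ivy is a leaf — visit ivy.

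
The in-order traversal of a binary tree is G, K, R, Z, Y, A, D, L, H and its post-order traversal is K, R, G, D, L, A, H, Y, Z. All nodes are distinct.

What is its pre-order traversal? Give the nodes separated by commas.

The last element of post-order is the root; it splits in-order into left and right subtrees.
Root Z: left subtree has 3 nodes {G, K, R}, right has 5 {Y, A, D, L, H}.
  Root G: left subtree has 0 nodes { }, right has 2 {K, R}.
    Root R: left subtree has 1 node {K}, right has 0 { }.
  Root Y: left subtree has 0 nodes { }, right has 4 {A, D, L, H}.
    Root H: left subtree has 3 nodes {A, D, L}, right has 0 { }.
      Root A: left subtree has 0 nodes { }, right has 2 {D, L}.
        Root L: left subtree has 1 node {D}, right has 0 { }.

Z, G, R, K, Y, H, A, L, D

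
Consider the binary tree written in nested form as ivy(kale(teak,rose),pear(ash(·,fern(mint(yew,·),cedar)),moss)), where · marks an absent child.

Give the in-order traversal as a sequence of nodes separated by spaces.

teak kale rose ivy ash yew mint fern cedar pear moss

In-order visits the left subtree, then the node, then the right subtree.
At ivy: go left to kale.
  At kale: go left to teak.
    teak is a leaf — visit teak.
  Visit kale.
  At kale: go right to rose.
    rose is a leaf — visit rose.
Visit ivy.
At ivy: go right to pear.
  At pear: go left to ash.
    At ash: no left child.
    Visit ash.
    At ash: go right to fern.
      At fern: go left to mint.
        At mint: go left to yew.
          yew is a leaf — visit yew.
        Visit mint.
        At mint: no right child.
      Visit fern.
      At fern: go right to cedar.
        cedar is a leaf — visit cedar.
  Visit pear.
  At pear: go right to moss.
    moss is a leaf — visit moss.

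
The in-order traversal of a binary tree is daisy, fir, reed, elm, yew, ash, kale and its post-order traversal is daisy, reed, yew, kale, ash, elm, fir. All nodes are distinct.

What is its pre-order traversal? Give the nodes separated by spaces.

The last element of post-order is the root; it splits in-order into left and right subtrees.
Root fir: left subtree has 1 node {daisy}, right has 5 {reed, elm, yew, ash, kale}.
  Root elm: left subtree has 1 node {reed}, right has 3 {yew, ash, kale}.
    Root ash: left subtree has 1 node {yew}, right has 1 {kale}.

fir daisy elm reed ash yew kale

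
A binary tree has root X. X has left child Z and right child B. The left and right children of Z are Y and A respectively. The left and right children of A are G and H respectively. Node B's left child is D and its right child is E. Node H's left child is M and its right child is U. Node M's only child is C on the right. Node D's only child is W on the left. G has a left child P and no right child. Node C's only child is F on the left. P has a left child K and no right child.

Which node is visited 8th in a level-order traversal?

Level-order visits nodes level by level from the root, left to right within each level.
Level 0: X
Level 1: Z, B
Level 2: Y, A, D, E
Level 3: G, H, W
Level 4: P, M, U
Level 5: K, C
Level 6: F
Full level-order sequence: X, Z, B, Y, A, D, E, G, H, W, P, M, U, K, C, F.

G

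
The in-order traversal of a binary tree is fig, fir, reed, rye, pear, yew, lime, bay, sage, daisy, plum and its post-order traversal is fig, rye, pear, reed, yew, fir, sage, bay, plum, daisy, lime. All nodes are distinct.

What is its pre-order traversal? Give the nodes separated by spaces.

The last element of post-order is the root; it splits in-order into left and right subtrees.
Root lime: left subtree has 6 nodes {fig, fir, reed, rye, pear, yew}, right has 4 {bay, sage, daisy, plum}.
  Root fir: left subtree has 1 node {fig}, right has 4 {reed, rye, pear, yew}.
    Root yew: left subtree has 3 nodes {reed, rye, pear}, right has 0 { }.
      Root reed: left subtree has 0 nodes { }, right has 2 {rye, pear}.
        Root pear: left subtree has 1 node {rye}, right has 0 { }.
  Root daisy: left subtree has 2 nodes {bay, sage}, right has 1 {plum}.
    Root bay: left subtree has 0 nodes { }, right has 1 {sage}.

lime fir fig yew reed pear rye daisy bay sage plum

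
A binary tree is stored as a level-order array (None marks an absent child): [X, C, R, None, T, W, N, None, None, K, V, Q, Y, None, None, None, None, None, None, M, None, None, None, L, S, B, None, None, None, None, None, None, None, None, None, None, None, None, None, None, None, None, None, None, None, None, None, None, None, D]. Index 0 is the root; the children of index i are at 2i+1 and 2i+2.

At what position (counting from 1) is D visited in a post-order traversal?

7

Post-order visits the left subtree, then the right subtree, then the node.
At X: go left to C.
  At C: no left child.
  At C: go right to T.
    At T: go left to K.
      At K: go left to M.
        M is a leaf — visit M.
      At K: no right child.
      Visit K.
    At T: go right to V.
      V is a leaf — visit V.
    Visit T.
  Visit C.
At X: go right to R.
  At R: go left to W.
    At W: go left to Q.
      At Q: go left to L.
        L is a leaf — visit L.
      At Q: go right to S.
        At S: go left to D.
          D is a leaf — visit D.
        At S: no right child.
        Visit S.
      Visit Q.
    At W: go right to Y.
      At Y: go left to B.
        B is a leaf — visit B.
      At Y: no right child.
      Visit Y.
    Visit W.
  At R: go right to N.
    N is a leaf — visit N.
  Visit R.
Visit X.
Full post-order sequence: M, K, V, T, C, L, D, S, Q, B, Y, W, N, R, X.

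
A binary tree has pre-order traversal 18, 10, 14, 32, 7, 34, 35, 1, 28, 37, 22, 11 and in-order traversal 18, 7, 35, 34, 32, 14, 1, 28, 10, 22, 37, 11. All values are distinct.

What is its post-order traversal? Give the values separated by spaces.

The first element of pre-order is the root; it splits in-order into left and right subtrees.
Root 18: left subtree has 0 nodes { }, right has 11 {7, 35, 34, 32, 14, 1, 28, 10, 22, 37, 11}.
  Root 10: left subtree has 7 nodes {7, 35, 34, 32, 14, 1, 28}, right has 3 {22, 37, 11}.
    Root 14: left subtree has 4 nodes {7, 35, 34, 32}, right has 2 {1, 28}.
      Root 32: left subtree has 3 nodes {7, 35, 34}, right has 0 { }.
        Root 7: left subtree has 0 nodes { }, right has 2 {35, 34}.
          Root 34: left subtree has 1 node {35}, right has 0 { }.
      Root 1: left subtree has 0 nodes { }, right has 1 {28}.
    Root 37: left subtree has 1 node {22}, right has 1 {11}.

35 34 7 32 28 1 14 22 11 37 10 18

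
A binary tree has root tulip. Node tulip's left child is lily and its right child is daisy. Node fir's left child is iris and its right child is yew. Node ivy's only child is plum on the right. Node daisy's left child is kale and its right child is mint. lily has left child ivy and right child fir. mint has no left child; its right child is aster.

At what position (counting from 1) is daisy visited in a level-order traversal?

3

Level-order visits nodes level by level from the root, left to right within each level.
Level 0: tulip
Level 1: lily, daisy
Level 2: ivy, fir, kale, mint
Level 3: plum, iris, yew, aster
Full level-order sequence: tulip, lily, daisy, ivy, fir, kale, mint, plum, iris, yew, aster.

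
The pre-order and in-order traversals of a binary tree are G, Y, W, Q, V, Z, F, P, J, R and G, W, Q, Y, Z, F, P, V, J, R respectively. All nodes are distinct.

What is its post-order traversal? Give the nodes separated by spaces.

Q W P F Z R J V Y G

The first element of pre-order is the root; it splits in-order into left and right subtrees.
Root G: left subtree has 0 nodes { }, right has 9 {W, Q, Y, Z, F, P, V, J, R}.
  Root Y: left subtree has 2 nodes {W, Q}, right has 6 {Z, F, P, V, J, R}.
    Root W: left subtree has 0 nodes { }, right has 1 {Q}.
    Root V: left subtree has 3 nodes {Z, F, P}, right has 2 {J, R}.
      Root Z: left subtree has 0 nodes { }, right has 2 {F, P}.
        Root F: left subtree has 0 nodes { }, right has 1 {P}.
      Root J: left subtree has 0 nodes { }, right has 1 {R}.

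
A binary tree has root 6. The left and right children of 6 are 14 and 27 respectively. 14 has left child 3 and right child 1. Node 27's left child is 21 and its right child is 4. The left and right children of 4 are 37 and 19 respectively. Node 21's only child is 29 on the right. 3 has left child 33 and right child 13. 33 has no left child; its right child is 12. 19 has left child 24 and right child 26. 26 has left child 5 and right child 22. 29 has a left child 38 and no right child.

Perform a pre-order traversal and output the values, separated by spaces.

6 14 3 33 12 13 1 27 21 29 38 4 37 19 24 26 5 22

Pre-order visits the node, then its left subtree, then its right subtree.
Visit 6.
At 6: go left to 14.
  Visit 14.
  At 14: go left to 3.
    Visit 3.
    At 3: go left to 33.
      Visit 33.
      At 33: no left child.
      At 33: go right to 12.
        12 is a leaf — visit 12.
    At 3: go right to 13.
      13 is a leaf — visit 13.
  At 14: go right to 1.
    1 is a leaf — visit 1.
At 6: go right to 27.
  Visit 27.
  At 27: go left to 21.
    Visit 21.
    At 21: no left child.
    At 21: go right to 29.
      Visit 29.
      At 29: go left to 38.
        38 is a leaf — visit 38.
      At 29: no right child.
  At 27: go right to 4.
    Visit 4.
    At 4: go left to 37.
      37 is a leaf — visit 37.
    At 4: go right to 19.
      Visit 19.
      At 19: go left to 24.
        24 is a leaf — visit 24.
      At 19: go right to 26.
        Visit 26.
        At 26: go left to 5.
          5 is a leaf — visit 5.
        At 26: go right to 22.
          22 is a leaf — visit 22.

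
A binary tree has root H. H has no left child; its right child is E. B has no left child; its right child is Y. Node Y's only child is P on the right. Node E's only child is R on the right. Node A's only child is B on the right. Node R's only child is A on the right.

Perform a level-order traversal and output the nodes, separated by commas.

H, E, R, A, B, Y, P

Level-order visits nodes level by level from the root, left to right within each level.
Level 0: H
Level 1: E
Level 2: R
Level 3: A
Level 4: B
Level 5: Y
Level 6: P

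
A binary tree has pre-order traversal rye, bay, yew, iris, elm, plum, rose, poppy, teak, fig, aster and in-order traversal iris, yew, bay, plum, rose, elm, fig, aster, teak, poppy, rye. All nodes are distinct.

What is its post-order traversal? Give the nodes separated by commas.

iris, yew, rose, plum, aster, fig, teak, poppy, elm, bay, rye

The first element of pre-order is the root; it splits in-order into left and right subtrees.
Root rye: left subtree has 10 nodes {iris, yew, bay, plum, rose, elm, fig, aster, teak, poppy}, right has 0 { }.
  Root bay: left subtree has 2 nodes {iris, yew}, right has 7 {plum, rose, elm, fig, aster, teak, poppy}.
    Root yew: left subtree has 1 node {iris}, right has 0 { }.
    Root elm: left subtree has 2 nodes {plum, rose}, right has 4 {fig, aster, teak, poppy}.
      Root plum: left subtree has 0 nodes { }, right has 1 {rose}.
      Root poppy: left subtree has 3 nodes {fig, aster, teak}, right has 0 { }.
        Root teak: left subtree has 2 nodes {fig, aster}, right has 0 { }.
          Root fig: left subtree has 0 nodes { }, right has 1 {aster}.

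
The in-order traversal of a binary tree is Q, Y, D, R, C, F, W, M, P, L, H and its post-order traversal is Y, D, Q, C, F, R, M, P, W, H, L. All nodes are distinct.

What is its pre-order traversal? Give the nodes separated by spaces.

The last element of post-order is the root; it splits in-order into left and right subtrees.
Root L: left subtree has 9 nodes {Q, Y, D, R, C, F, W, M, P}, right has 1 {H}.
  Root W: left subtree has 6 nodes {Q, Y, D, R, C, F}, right has 2 {M, P}.
    Root R: left subtree has 3 nodes {Q, Y, D}, right has 2 {C, F}.
      Root Q: left subtree has 0 nodes { }, right has 2 {Y, D}.
        Root D: left subtree has 1 node {Y}, right has 0 { }.
      Root F: left subtree has 1 node {C}, right has 0 { }.
    Root P: left subtree has 1 node {M}, right has 0 { }.

L W R Q D Y F C P M H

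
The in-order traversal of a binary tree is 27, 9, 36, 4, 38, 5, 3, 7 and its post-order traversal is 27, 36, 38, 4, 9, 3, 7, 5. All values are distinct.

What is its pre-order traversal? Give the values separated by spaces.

The last element of post-order is the root; it splits in-order into left and right subtrees.
Root 5: left subtree has 5 nodes {27, 9, 36, 4, 38}, right has 2 {3, 7}.
  Root 9: left subtree has 1 node {27}, right has 3 {36, 4, 38}.
    Root 4: left subtree has 1 node {36}, right has 1 {38}.
  Root 7: left subtree has 1 node {3}, right has 0 { }.

5 9 27 4 36 38 7 3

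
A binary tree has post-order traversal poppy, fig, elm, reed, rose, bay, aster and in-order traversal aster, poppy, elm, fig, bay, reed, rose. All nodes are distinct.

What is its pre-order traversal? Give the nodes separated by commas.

aster, bay, elm, poppy, fig, rose, reed

The last element of post-order is the root; it splits in-order into left and right subtrees.
Root aster: left subtree has 0 nodes { }, right has 6 {poppy, elm, fig, bay, reed, rose}.
  Root bay: left subtree has 3 nodes {poppy, elm, fig}, right has 2 {reed, rose}.
    Root elm: left subtree has 1 node {poppy}, right has 1 {fig}.
    Root rose: left subtree has 1 node {reed}, right has 0 { }.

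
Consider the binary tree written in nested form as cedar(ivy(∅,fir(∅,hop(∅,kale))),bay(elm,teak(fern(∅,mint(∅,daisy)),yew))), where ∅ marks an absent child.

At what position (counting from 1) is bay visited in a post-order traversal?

Post-order visits the left subtree, then the right subtree, then the node.
At cedar: go left to ivy.
  At ivy: no left child.
  At ivy: go right to fir.
    At fir: no left child.
    At fir: go right to hop.
      At hop: no left child.
      At hop: go right to kale.
        kale is a leaf — visit kale.
      Visit hop.
    Visit fir.
  Visit ivy.
At cedar: go right to bay.
  At bay: go left to elm.
    elm is a leaf — visit elm.
  At bay: go right to teak.
    At teak: go left to fern.
      At fern: no left child.
      At fern: go right to mint.
        At mint: no left child.
        At mint: go right to daisy.
          daisy is a leaf — visit daisy.
        Visit mint.
      Visit fern.
    At teak: go right to yew.
      yew is a leaf — visit yew.
    Visit teak.
  Visit bay.
Visit cedar.
Full post-order sequence: kale, hop, fir, ivy, elm, daisy, mint, fern, yew, teak, bay, cedar.

11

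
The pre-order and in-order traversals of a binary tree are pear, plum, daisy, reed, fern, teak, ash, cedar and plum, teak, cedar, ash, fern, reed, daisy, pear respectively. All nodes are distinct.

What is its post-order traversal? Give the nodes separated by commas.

cedar, ash, teak, fern, reed, daisy, plum, pear

The first element of pre-order is the root; it splits in-order into left and right subtrees.
Root pear: left subtree has 7 nodes {plum, teak, cedar, ash, fern, reed, daisy}, right has 0 { }.
  Root plum: left subtree has 0 nodes { }, right has 6 {teak, cedar, ash, fern, reed, daisy}.
    Root daisy: left subtree has 5 nodes {teak, cedar, ash, fern, reed}, right has 0 { }.
      Root reed: left subtree has 4 nodes {teak, cedar, ash, fern}, right has 0 { }.
        Root fern: left subtree has 3 nodes {teak, cedar, ash}, right has 0 { }.
          Root teak: left subtree has 0 nodes { }, right has 2 {cedar, ash}.
            Root ash: left subtree has 1 node {cedar}, right has 0 { }.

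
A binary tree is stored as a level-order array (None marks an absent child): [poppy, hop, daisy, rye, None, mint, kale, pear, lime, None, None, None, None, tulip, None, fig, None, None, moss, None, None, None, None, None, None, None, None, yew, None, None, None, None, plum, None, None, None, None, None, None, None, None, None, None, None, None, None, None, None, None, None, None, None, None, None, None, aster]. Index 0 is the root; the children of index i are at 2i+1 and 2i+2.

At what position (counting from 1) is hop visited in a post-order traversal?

Post-order visits the left subtree, then the right subtree, then the node.
At poppy: go left to hop.
  At hop: go left to rye.
    At rye: go left to pear.
      At pear: go left to fig.
        At fig: no left child.
        At fig: go right to plum.
          plum is a leaf — visit plum.
        Visit fig.
      At pear: no right child.
      Visit pear.
    At rye: go right to lime.
      At lime: no left child.
      At lime: go right to moss.
        moss is a leaf — visit moss.
      Visit lime.
    Visit rye.
  At hop: no right child.
  Visit hop.
At poppy: go right to daisy.
  At daisy: go left to mint.
    mint is a leaf — visit mint.
  At daisy: go right to kale.
    At kale: go left to tulip.
      At tulip: go left to yew.
        At yew: go left to aster.
          aster is a leaf — visit aster.
        At yew: no right child.
        Visit yew.
      At tulip: no right child.
      Visit tulip.
    At kale: no right child.
    Visit kale.
  Visit daisy.
Visit poppy.
Full post-order sequence: plum, fig, pear, moss, lime, rye, hop, mint, aster, yew, tulip, kale, daisy, poppy.

7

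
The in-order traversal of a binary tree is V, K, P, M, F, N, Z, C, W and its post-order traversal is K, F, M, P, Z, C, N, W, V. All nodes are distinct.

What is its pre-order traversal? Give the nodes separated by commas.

V, W, N, P, K, M, F, C, Z

The last element of post-order is the root; it splits in-order into left and right subtrees.
Root V: left subtree has 0 nodes { }, right has 8 {K, P, M, F, N, Z, C, W}.
  Root W: left subtree has 7 nodes {K, P, M, F, N, Z, C}, right has 0 { }.
    Root N: left subtree has 4 nodes {K, P, M, F}, right has 2 {Z, C}.
      Root P: left subtree has 1 node {K}, right has 2 {M, F}.
        Root M: left subtree has 0 nodes { }, right has 1 {F}.
      Root C: left subtree has 1 node {Z}, right has 0 { }.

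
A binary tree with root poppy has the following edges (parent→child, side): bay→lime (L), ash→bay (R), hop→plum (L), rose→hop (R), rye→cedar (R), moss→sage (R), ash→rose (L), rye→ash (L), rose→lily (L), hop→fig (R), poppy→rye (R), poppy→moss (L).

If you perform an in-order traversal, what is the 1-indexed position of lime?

In-order visits the left subtree, then the node, then the right subtree.
At poppy: go left to moss.
  At moss: no left child.
  Visit moss.
  At moss: go right to sage.
    sage is a leaf — visit sage.
Visit poppy.
At poppy: go right to rye.
  At rye: go left to ash.
    At ash: go left to rose.
      At rose: go left to lily.
        lily is a leaf — visit lily.
      Visit rose.
      At rose: go right to hop.
        At hop: go left to plum.
          plum is a leaf — visit plum.
        Visit hop.
        At hop: go right to fig.
          fig is a leaf — visit fig.
    Visit ash.
    At ash: go right to bay.
      At bay: go left to lime.
        lime is a leaf — visit lime.
      Visit bay.
      At bay: no right child.
  Visit rye.
  At rye: go right to cedar.
    cedar is a leaf — visit cedar.
Full in-order sequence: moss, sage, poppy, lily, rose, plum, hop, fig, ash, lime, bay, rye, cedar.

10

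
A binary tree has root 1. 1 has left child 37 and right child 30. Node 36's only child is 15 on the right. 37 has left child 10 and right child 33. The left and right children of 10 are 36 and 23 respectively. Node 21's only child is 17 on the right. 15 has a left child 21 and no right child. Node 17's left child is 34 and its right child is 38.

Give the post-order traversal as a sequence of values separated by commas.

34, 38, 17, 21, 15, 36, 23, 10, 33, 37, 30, 1

Post-order visits the left subtree, then the right subtree, then the node.
At 1: go left to 37.
  At 37: go left to 10.
    At 10: go left to 36.
      At 36: no left child.
      At 36: go right to 15.
        At 15: go left to 21.
          At 21: no left child.
          At 21: go right to 17.
            At 17: go left to 34.
              34 is a leaf — visit 34.
            At 17: go right to 38.
              38 is a leaf — visit 38.
            Visit 17.
          Visit 21.
        At 15: no right child.
        Visit 15.
      Visit 36.
    At 10: go right to 23.
      23 is a leaf — visit 23.
    Visit 10.
  At 37: go right to 33.
    33 is a leaf — visit 33.
  Visit 37.
At 1: go right to 30.
  30 is a leaf — visit 30.
Visit 1.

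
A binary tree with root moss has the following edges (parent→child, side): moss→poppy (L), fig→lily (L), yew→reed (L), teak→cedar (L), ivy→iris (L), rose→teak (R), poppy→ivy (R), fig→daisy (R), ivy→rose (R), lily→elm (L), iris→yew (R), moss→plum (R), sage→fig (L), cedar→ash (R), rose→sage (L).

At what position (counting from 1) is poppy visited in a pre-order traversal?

Pre-order visits the node, then its left subtree, then its right subtree.
Visit moss.
At moss: go left to poppy.
  Visit poppy.
  At poppy: no left child.
  At poppy: go right to ivy.
    Visit ivy.
    At ivy: go left to iris.
      Visit iris.
      At iris: no left child.
      At iris: go right to yew.
        Visit yew.
        At yew: go left to reed.
          reed is a leaf — visit reed.
        At yew: no right child.
    At ivy: go right to rose.
      Visit rose.
      At rose: go left to sage.
        Visit sage.
        At sage: go left to fig.
          Visit fig.
          At fig: go left to lily.
            Visit lily.
            At lily: go left to elm.
              elm is a leaf — visit elm.
            At lily: no right child.
          At fig: go right to daisy.
            daisy is a leaf — visit daisy.
        At sage: no right child.
      At rose: go right to teak.
        Visit teak.
        At teak: go left to cedar.
          Visit cedar.
          At cedar: no left child.
          At cedar: go right to ash.
            ash is a leaf — visit ash.
        At teak: no right child.
At moss: go right to plum.
  plum is a leaf — visit plum.
Full pre-order sequence: moss, poppy, ivy, iris, yew, reed, rose, sage, fig, lily, elm, daisy, teak, cedar, ash, plum.

2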